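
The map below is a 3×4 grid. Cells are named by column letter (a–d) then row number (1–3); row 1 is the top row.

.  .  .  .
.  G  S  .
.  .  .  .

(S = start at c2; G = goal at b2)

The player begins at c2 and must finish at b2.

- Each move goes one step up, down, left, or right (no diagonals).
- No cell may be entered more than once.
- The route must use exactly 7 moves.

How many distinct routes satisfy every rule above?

6

Need simple routes of exactly 7 moves from c2 to b2 (Manhattan distance 1, so 3 moves are spent on a detour and 3 undoing it).
Enumerating: c2 c1 b1 a1 a2 a3 b3 b2 | c2 c1 d1 d2 d3 c3 b3 b2 | c2 c3 b3 a3 a2 a1 b1 b2 | c2 c3 d3 d2 d1 c1 b1 b2 | c2 d2 d1 c1 b1 a1 a2 b2 | c2 d2 d3 c3 b3 a3 a2 b2.
That gives 6 routes.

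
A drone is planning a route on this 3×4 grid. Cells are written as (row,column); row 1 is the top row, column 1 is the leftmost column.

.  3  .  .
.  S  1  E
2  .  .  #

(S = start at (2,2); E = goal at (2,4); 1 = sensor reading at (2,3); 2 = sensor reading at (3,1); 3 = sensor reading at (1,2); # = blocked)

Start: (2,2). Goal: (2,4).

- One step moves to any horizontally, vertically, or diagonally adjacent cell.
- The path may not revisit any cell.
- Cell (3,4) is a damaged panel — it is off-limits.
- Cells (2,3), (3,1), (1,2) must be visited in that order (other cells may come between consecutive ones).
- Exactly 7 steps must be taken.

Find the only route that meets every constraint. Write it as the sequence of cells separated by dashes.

The waypoints must appear in the order (2,3), (3,1), (1,2), with no cell reused.
Route from (2,2): right to (2,3), down-left to (3,2), left to (3,1), up to (2,1), up-right to (1,2), right to (1,3), down-right to (2,4) — 7 moves in all.
Check: order respected (1 at step 1, 2 at step 3, 3 at step 5); 7 moves as required.

(2,2) - (2,3) - (3,2) - (3,1) - (2,1) - (1,2) - (1,3) - (2,4)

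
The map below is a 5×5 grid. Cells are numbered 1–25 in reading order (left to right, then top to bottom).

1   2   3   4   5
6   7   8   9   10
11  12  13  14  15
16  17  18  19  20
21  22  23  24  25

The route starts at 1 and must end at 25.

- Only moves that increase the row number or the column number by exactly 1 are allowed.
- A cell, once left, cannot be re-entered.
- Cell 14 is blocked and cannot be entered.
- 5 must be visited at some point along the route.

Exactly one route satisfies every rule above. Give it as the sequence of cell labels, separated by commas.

Moves only go right or down, so the column and row indices never decrease.
Route from 1: right 4 to 5, down 4 to 25 — 8 moves in all.
Check: all required cells visited.

1, 2, 3, 4, 5, 10, 15, 20, 25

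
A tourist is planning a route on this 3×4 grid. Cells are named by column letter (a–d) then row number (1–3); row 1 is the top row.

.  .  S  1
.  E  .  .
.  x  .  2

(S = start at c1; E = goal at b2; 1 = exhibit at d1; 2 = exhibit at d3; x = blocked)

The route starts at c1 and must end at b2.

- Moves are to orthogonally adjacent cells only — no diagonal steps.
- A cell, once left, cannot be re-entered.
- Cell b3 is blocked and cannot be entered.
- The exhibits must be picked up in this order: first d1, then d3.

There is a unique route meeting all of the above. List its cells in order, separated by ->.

c1 -> d1 -> d2 -> d3 -> c3 -> c2 -> b2

The waypoints must appear in the order d1, d3, with no cell reused.
Route from c1: right 1 to d1, down 2 to d3, left 1 to c3, up 1 to c2, left 1 to b2 — 6 moves in all.
Check: order respected (1 at step 1, 2 at step 3).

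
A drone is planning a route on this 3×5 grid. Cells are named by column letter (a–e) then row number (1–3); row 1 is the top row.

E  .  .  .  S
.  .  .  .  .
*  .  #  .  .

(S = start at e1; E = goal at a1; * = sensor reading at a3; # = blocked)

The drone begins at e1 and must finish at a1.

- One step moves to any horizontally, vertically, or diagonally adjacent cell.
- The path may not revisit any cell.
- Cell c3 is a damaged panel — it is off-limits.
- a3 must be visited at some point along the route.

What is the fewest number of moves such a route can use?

Any route passes through a3 somewhere between e1 and a1. Summing Chebyshev distances along the two legs (e1 → a3 → a1) gives a lower bound of 4 + 2 = 6 moves.
A route of 6 moves achieves this: e1 → d1 → c1 → b2 → a3 → a2 → a1.
Since 6 matches the lower bound, it is optimal.

6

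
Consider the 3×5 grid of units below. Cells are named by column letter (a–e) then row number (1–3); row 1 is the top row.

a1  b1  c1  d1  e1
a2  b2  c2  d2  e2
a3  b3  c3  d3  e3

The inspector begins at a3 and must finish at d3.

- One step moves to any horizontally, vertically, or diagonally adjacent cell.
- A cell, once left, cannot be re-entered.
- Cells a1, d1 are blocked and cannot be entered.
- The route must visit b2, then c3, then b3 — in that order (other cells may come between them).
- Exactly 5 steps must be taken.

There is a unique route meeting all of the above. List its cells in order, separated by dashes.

The waypoints must appear in the order b2, c3, b3, with no cell reused.
Route from a3: up-right 1 to b2, down-right 1 to c3, left 1 to b3, up-right 1 to c2, down-right 1 to d3 — 5 moves in all.
Check: order respected (b2 at step 1, c3 at step 2, b3 at step 3); 5 moves as required.

a3 - b2 - c3 - b3 - c2 - d3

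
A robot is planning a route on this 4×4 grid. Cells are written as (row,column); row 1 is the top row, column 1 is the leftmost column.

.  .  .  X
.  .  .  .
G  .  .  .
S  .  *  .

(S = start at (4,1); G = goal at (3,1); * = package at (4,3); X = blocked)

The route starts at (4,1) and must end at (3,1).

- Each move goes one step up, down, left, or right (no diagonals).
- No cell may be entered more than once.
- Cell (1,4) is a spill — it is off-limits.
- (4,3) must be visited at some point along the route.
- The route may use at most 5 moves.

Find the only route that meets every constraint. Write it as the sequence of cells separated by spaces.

(4,1) (4,2) (4,3) (3,3) (3,2) (3,1)

The budget equals the shortest possible length, so every move has to be on a shortest route through the required cells.
Route from (4,1): right 2 to (4,3), up 1 to (3,3), left 2 to (3,1) — 5 moves in all.
Check: all required cells visited; 5 ≤ 5 moves.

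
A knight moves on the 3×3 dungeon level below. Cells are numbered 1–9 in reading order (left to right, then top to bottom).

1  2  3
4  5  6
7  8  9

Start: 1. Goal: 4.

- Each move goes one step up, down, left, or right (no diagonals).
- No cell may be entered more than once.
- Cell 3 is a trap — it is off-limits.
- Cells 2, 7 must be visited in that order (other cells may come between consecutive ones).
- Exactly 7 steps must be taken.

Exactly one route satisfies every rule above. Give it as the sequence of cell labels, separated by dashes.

1 - 2 - 5 - 6 - 9 - 8 - 7 - 4

The waypoints must appear in the order 2, 7, with no cell reused.
Route from 1: right 1 to 2, down 1 to 5, right 1 to 6, down 1 to 9, left 2 to 7, up 1 to 4 — 7 moves in all.
Check: order respected (2 at step 1, 7 at step 6); 7 moves as required.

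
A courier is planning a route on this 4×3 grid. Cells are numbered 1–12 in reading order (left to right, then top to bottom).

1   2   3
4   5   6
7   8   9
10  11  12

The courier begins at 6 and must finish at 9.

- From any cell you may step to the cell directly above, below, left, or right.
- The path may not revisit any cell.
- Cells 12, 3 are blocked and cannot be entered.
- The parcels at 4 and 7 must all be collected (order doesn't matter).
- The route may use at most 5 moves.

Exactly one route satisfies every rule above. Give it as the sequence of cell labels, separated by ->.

The 5-move cap with required stops at 4, 7 leaves no slack for detours.
Route from 6: 2× left (reaching 4), down to 7, 2× right (reaching 9) — 5 moves in all.
Check: all required cells visited; 5 ≤ 5 moves.

6 -> 5 -> 4 -> 7 -> 8 -> 9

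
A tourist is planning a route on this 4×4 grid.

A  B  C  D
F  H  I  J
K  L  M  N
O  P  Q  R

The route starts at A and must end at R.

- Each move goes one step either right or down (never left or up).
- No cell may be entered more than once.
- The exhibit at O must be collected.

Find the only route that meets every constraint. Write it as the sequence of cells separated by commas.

Moves only go right or down, so the column and row indices never decrease.
Route from A: 3× down (reaching O), 3× right (reaching R) — 6 moves in all.
Check: all required cells visited.

A, F, K, O, P, Q, R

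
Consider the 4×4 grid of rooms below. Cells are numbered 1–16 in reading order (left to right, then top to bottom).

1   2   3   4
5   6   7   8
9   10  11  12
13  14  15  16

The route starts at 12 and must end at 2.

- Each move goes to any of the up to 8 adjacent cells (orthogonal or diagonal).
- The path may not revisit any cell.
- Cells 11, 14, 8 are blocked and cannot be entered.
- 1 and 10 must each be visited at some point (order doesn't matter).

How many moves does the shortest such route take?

Any route passes through 1 and 10 in some order between 12 and 2. Summing Chebyshev distances along each leg and taking the cheapest ordering (12 → 10 → 1 → 2) gives a lower bound of 2 + 2 + 1 = 5 moves.
A route of 5 moves achieves this: 12 → 7 → 10 → 5 → 1 → 2.
Since 5 matches the lower bound, it is optimal.

5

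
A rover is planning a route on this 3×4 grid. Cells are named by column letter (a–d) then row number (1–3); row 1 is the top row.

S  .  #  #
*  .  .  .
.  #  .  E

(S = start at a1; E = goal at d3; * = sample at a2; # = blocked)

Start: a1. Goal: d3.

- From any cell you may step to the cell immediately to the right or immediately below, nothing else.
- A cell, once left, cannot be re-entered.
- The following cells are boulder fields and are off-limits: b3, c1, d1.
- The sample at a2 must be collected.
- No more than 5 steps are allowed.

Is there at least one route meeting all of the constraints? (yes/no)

yes

One route that works: a1 → a2 → b2 → c2 → c3 → d3.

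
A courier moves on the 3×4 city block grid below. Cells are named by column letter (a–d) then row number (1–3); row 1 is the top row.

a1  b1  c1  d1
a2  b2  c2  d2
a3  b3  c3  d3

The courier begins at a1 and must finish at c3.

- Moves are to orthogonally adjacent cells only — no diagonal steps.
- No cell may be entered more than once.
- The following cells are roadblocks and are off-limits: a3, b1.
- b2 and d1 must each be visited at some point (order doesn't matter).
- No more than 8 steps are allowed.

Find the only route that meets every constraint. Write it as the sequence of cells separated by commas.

The 8-move cap with required stops at b2, d1 leaves no slack for detours.
Route from a1: down to a2, 2× right (reaching c2), up to c1, right to d1, 2× down (reaching d3), left to c3 — 8 moves in all.
Check: all required cells visited; 8 ≤ 8 moves.

a1, a2, b2, c2, c1, d1, d2, d3, c3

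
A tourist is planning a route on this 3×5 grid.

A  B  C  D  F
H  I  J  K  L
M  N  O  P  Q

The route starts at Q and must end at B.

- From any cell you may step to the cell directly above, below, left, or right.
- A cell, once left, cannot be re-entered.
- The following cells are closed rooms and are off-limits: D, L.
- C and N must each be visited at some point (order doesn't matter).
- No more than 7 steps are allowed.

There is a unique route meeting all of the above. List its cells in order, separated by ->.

Q -> P -> O -> N -> I -> J -> C -> B

The budget equals the shortest possible length, so every move has to be on a shortest route through the required cells.
Route from Q: left 3 to N, up 1 to I, right 1 to J, up 1 to C, left 1 to B — 7 moves in all.
Check: all required cells visited; 7 ≤ 7 moves.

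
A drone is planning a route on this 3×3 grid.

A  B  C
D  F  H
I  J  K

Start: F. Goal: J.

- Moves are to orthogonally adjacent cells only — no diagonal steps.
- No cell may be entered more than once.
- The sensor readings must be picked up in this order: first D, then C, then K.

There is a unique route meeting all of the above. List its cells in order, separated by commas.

F, D, A, B, C, H, K, J

The waypoints must appear in the order D, C, K, with no cell reused.
Route from F: left to D, up to A, 2× right (reaching C), 2× down (reaching K), left to J — 7 moves in all.
Check: order respected (D at step 1, C at step 4, K at step 6).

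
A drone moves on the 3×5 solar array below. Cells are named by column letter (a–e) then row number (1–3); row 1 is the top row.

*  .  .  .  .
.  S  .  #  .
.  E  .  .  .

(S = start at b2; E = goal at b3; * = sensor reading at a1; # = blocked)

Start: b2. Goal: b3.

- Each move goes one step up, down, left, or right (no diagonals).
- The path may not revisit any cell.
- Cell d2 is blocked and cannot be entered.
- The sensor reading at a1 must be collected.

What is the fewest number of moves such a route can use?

Any route passes through a1 somewhere between b2 and b3. Summing Manhattan distances along the two legs (b2 → a1 → b3) gives a lower bound of 2 + 3 = 5 moves.
A route of 5 moves achieves this: b2 → b1 → a1 → a2 → a3 → b3.
Since 5 matches the lower bound, it is optimal.

5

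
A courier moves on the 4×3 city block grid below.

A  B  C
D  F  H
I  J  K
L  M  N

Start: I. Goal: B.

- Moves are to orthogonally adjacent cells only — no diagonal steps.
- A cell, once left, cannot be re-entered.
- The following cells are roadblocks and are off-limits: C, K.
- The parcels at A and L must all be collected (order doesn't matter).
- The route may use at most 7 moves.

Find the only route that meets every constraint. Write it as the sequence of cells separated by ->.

I -> L -> M -> J -> F -> D -> A -> B

Any route must reach A and L and still end at B within 7 moves, so the order of the required stops is forced.
Route from I: down to L, right to M, 2× up (reaching F), left to D, up to A, right to B — 7 moves in all.
Check: all required cells visited; 7 ≤ 7 moves.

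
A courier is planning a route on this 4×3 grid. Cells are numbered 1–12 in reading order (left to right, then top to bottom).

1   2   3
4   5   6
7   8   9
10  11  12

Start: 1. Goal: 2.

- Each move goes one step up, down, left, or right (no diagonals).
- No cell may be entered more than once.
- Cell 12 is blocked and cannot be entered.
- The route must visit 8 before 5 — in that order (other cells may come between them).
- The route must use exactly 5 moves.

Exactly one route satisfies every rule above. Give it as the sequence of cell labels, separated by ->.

1 -> 4 -> 7 -> 8 -> 5 -> 2

The waypoints must appear in the order 8, 5, with no cell reused.
Route from 1: down 2 to 7, right 1 to 8, up 2 to 2 — 5 moves in all.
Check: order respected (8 at step 3, 5 at step 4); 5 moves as required.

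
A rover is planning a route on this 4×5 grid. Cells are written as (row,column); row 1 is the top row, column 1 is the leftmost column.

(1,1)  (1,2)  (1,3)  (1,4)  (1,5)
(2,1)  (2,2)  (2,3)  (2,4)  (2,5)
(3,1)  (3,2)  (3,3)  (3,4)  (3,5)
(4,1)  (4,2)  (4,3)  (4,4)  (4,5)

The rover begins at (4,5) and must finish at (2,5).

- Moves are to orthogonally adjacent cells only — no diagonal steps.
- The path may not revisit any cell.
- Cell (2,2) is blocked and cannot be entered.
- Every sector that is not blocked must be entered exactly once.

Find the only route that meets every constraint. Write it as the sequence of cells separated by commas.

(4,5), (3,5), (3,4), (4,4), (4,3), (3,3), (3,2), (4,2), (4,1), (3,1), (2,1), (1,1), (1,2), (1,3), (2,3), (2,4), (1,4), (1,5), (2,5)

Need to visit all 19 open cells exactly once, starting at (4,5) and ending at (2,5).
Cell (1,2) has only two open neighbours ((1,1) and (1,3)), so the path must pass straight through it: one of those is the cell it's entered from and the other is where it exits.
Route from (4,5): up to (3,5), left to (3,4), down to (4,4), left to (4,3), up to (3,3), left to (3,2), down to (4,2), left to (4,1), 3× up (reaching (1,1)), 2× right (reaching (1,3)), down to (2,3), right to (2,4), up to (1,4), right to (1,5), down to (2,5) — 18 moves in all.
Check: all 19 open cells covered.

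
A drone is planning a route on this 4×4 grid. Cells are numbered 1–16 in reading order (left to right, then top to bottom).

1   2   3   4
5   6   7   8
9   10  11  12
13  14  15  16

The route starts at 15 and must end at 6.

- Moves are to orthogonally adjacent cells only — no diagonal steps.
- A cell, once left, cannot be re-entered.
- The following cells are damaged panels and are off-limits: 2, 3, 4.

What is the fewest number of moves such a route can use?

3

The Manhattan distance from 15 to 6 is |4−2| + |3−2| = 3, so at least 3 moves are needed.
A route of 3 moves achieves this: 15 → 11 → 7 → 6.
Since 3 matches the lower bound, it is optimal.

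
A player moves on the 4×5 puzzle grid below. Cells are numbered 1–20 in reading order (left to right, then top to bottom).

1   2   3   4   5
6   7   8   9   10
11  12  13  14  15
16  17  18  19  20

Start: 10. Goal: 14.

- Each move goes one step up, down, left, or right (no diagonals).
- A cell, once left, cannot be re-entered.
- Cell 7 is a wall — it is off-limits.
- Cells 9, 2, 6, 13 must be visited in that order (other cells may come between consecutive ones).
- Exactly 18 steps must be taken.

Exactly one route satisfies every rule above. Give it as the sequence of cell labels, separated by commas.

10, 5, 4, 9, 8, 3, 2, 1, 6, 11, 16, 17, 12, 13, 18, 19, 20, 15, 14

The waypoints must appear in the order 9, 2, 6, 13, with no cell reused.
Route from 10: up to 5, left to 4, down to 9, left to 8, up to 3, 2× left (reaching 1), 3× down (reaching 16), right to 17, up to 12, right to 13, down to 18, 2× right (reaching 20), up to 15, left to 14 — 18 moves in all.
Check: order respected (9 at step 3, 2 at step 6, 6 at step 8, 13 at step 13); 18 moves as required.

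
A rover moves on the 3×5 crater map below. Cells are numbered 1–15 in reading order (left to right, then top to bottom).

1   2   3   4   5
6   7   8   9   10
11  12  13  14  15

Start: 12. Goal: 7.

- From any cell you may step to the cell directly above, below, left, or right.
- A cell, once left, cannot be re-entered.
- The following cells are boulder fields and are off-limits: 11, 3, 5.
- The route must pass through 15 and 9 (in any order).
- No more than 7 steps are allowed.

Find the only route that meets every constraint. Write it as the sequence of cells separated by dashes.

The budget equals the shortest possible length, so every move has to be on a shortest route through the required cells.
Route from 12: right 3 to 15, up 1 to 10, left 3 to 7 — 7 moves in all.
Check: all required cells visited; 7 ≤ 7 moves.

12 - 13 - 14 - 15 - 10 - 9 - 8 - 7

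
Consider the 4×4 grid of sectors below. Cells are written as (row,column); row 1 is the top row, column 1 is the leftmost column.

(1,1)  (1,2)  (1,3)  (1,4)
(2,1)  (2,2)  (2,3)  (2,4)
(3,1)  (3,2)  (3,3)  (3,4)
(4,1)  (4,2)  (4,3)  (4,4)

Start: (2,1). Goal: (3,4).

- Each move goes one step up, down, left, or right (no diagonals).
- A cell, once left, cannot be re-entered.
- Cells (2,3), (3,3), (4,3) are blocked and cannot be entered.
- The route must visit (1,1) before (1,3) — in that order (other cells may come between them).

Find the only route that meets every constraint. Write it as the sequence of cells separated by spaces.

(2,1) (1,1) (1,2) (1,3) (1,4) (2,4) (3,4)

The waypoints must appear in the order (1,1), (1,3), with no cell reused.
Route from (2,1): up to (1,1), 3× right (reaching (1,4)), 2× down (reaching (3,4)) — 6 moves in all.
Check: order respected ((1,1) at step 1, (1,3) at step 3).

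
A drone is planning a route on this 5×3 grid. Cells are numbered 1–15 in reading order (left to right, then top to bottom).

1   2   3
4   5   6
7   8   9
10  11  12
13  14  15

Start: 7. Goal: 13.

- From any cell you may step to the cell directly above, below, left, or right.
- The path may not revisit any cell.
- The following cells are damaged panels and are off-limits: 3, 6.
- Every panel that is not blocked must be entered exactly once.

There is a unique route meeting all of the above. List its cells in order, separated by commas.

Need to visit all 13 open cells exactly once, starting at 7 and ending at 13.
Route from 7: up 2 to 1, right 1 to 2, down 2 to 8, right 1 to 9, down 2 to 15, left 1 to 14, up 1 to 11, left 1 to 10, down 1 to 13 — 12 moves in all.
Check: all 13 open cells covered.

7, 4, 1, 2, 5, 8, 9, 12, 15, 14, 11, 10, 13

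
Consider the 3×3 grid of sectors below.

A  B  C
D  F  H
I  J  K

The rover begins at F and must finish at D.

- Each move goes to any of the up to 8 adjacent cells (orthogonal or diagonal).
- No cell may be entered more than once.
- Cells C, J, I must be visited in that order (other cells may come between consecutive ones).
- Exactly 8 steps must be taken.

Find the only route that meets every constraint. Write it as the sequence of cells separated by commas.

F, A, B, C, H, K, J, I, D

The waypoints must appear in the order C, J, I, with no cell reused.
Route from F: up-left to A, 2× right (reaching C), 2× down (reaching K), 2× left (reaching I), up to D — 8 moves in all.
Check: order respected (C at step 3, J at step 6, I at step 7); 8 moves as required.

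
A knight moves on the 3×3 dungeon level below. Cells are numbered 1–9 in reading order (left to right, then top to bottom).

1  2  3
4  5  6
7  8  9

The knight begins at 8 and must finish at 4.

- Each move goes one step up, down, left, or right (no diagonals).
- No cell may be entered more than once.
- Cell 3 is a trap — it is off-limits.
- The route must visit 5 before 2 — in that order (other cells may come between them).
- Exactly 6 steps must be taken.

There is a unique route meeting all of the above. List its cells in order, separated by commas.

8, 9, 6, 5, 2, 1, 4

The waypoints must appear in the order 5, 2, with no cell reused.
Route from 8: right to 9, up to 6, left to 5, up to 2, left to 1, down to 4 — 6 moves in all.
Check: order respected (5 at step 3, 2 at step 4); 6 moves as required.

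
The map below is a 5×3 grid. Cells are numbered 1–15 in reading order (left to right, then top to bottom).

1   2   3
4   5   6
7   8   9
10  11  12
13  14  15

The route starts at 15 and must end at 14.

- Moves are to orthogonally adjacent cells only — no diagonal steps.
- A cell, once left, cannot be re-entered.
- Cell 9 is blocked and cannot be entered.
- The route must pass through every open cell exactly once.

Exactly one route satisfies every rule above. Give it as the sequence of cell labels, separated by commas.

15, 12, 11, 8, 5, 6, 3, 2, 1, 4, 7, 10, 13, 14

Need to visit all 14 open cells exactly once, starting at 15 and ending at 14.
Cell 3 has only two open neighbours (6 and 2), so the path must pass straight through it: one of those is the cell it's entered from and the other is where it exits.
Route from 15: up 1 to 12, left 1 to 11, up 2 to 5, right 1 to 6, up 1 to 3, left 2 to 1, down 4 to 13, right 1 to 14 — 13 moves in all.
Check: all 14 open cells covered.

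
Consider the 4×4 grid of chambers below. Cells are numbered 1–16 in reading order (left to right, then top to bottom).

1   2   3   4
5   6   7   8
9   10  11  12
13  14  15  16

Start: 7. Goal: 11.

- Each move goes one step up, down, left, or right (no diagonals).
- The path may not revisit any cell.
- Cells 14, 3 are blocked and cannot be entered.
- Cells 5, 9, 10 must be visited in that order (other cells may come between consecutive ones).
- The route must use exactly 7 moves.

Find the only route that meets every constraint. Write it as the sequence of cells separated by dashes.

The waypoints must appear in the order 5, 9, 10, with no cell reused.
Route from 7: left 1 to 6, up 1 to 2, left 1 to 1, down 2 to 9, right 2 to 11 — 7 moves in all.
Check: order respected (5 at step 4, 9 at step 5, 10 at step 6); 7 moves as required.

7 - 6 - 2 - 1 - 5 - 9 - 10 - 11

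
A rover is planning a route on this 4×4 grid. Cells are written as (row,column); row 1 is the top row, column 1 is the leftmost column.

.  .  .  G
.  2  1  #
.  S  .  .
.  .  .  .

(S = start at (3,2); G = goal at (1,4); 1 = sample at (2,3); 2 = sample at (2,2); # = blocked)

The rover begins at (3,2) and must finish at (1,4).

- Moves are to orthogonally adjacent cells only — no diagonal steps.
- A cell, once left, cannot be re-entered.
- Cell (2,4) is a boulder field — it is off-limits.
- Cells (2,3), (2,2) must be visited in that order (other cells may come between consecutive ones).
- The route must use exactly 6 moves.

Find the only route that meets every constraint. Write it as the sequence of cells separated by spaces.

(3,2) (3,3) (2,3) (2,2) (1,2) (1,3) (1,4)

The waypoints must appear in the order (2,3), (2,2), with no cell reused.
Route from (3,2): right to (3,3), up to (2,3), left to (2,2), up to (1,2), 2× right (reaching (1,4)) — 6 moves in all.
Check: order respected (1 at step 2, 2 at step 3); 6 moves as required.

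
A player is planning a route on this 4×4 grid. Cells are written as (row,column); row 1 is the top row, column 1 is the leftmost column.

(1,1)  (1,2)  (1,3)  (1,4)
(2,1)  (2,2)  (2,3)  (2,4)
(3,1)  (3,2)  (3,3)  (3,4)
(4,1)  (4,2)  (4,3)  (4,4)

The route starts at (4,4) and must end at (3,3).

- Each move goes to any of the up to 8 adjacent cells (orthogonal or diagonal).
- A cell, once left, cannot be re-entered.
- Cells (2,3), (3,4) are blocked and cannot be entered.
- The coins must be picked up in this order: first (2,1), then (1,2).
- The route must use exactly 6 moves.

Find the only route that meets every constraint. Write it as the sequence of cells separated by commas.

The waypoints must appear in the order (2,1), (1,2), with no cell reused.
Route from (4,4): left to (4,3), 2× up-left (reaching (2,1)), up-right to (1,2), down to (2,2), down-right to (3,3) — 6 moves in all.
Check: order respected ((2,1) at step 3, (1,2) at step 4); 6 moves as required.

(4,4), (4,3), (3,2), (2,1), (1,2), (2,2), (3,3)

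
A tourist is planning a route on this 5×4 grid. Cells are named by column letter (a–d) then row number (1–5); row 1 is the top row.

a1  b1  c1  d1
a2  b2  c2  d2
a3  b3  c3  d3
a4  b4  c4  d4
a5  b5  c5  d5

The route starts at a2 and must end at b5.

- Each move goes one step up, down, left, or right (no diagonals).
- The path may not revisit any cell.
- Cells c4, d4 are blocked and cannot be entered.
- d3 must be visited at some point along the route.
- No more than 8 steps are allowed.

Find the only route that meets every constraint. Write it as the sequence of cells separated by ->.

a2 -> b2 -> c2 -> d2 -> d3 -> c3 -> b3 -> b4 -> b5

Any route must reach d3 and still end at b5 within 8 moves, so the order of the required stops is forced.
Route from a2: 3× right (reaching d2), down to d3, 2× left (reaching b3), 2× down (reaching b5) — 8 moves in all.
Check: all required cells visited; 8 ≤ 8 moves.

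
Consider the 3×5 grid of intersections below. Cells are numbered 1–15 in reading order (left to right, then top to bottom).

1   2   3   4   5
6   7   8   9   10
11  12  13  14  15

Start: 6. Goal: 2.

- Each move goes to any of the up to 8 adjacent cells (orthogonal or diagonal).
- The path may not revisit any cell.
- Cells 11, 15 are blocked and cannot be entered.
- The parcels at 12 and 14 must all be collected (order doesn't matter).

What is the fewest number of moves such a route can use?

5

Any route passes through 12 and 14 in some order between 6 and 2. Summing Chebyshev distances along each leg and taking the cheapest ordering (6 → 12 → 14 → 2) gives a lower bound of 1 + 2 + 2 = 5 moves.
A route of 5 moves achieves this: 6 → 12 → 13 → 14 → 8 → 2.
Since 5 matches the lower bound, it is optimal.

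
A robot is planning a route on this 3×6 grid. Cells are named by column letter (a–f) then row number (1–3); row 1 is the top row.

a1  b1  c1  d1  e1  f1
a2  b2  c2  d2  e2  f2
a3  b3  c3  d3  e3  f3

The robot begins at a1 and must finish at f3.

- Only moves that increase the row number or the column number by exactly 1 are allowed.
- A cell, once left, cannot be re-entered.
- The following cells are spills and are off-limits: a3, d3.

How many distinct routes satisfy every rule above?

A right/down-only route from a1 to f3 makes exactly 2 down-moves and 5 right-moves in some order.
With no other constraints that would be C(7,2) = 21 routes.
Subtract routes through each blocked cell (inclusion–exclusion for overlaps): − through a3: 1 − through d3: 10 + through a3&d3: 1 → 11.
That gives 11 routes.

11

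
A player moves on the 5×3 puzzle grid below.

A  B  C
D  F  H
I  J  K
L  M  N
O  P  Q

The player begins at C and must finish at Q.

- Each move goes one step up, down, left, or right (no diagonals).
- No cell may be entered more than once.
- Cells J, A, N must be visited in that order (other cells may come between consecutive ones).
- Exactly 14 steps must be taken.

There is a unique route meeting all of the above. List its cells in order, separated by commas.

C, H, K, J, F, B, A, D, I, L, O, P, M, N, Q

The waypoints must appear in the order J, A, N, with no cell reused.
Route from C: down 2 to K, left 1 to J, up 2 to B, left 1 to A, down 4 to O, right 1 to P, up 1 to M, right 1 to N, down 1 to Q — 14 moves in all.
Check: order respected (J at step 3, A at step 6, N at step 13); 14 moves as required.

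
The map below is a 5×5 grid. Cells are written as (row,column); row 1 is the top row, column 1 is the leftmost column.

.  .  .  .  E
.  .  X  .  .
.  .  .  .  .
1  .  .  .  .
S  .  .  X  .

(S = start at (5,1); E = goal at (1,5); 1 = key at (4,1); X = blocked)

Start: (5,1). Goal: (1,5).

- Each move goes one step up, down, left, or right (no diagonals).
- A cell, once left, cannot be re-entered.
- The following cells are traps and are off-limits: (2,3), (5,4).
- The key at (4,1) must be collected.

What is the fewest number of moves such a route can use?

8

Any route passes through (4,1) somewhere between (5,1) and (1,5). Summing Manhattan distances along the two legs ((5,1) → (4,1) → (1,5)) gives a lower bound of 1 + 7 = 8 moves.
A route of 8 moves achieves this: (5,1) → (4,1) → (3,1) → (2,1) → (1,1) → (1,2) → (1,3) → (1,4) → (1,5).
Since 8 matches the lower bound, it is optimal.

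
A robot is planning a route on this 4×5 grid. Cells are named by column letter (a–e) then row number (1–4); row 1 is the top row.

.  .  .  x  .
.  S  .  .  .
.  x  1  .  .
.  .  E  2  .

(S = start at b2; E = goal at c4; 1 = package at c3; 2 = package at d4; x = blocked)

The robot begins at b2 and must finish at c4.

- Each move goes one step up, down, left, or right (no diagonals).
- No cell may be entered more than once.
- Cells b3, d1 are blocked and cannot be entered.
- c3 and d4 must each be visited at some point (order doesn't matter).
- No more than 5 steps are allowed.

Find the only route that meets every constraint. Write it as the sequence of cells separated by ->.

b2 -> c2 -> c3 -> d3 -> d4 -> c4

The 5-move cap with required stops at c3, d4 leaves no slack for detours.
Route from b2: right to c2, down to c3, right to d3, down to d4, left to c4 — 5 moves in all.
Check: all required cells visited; 5 ≤ 5 moves.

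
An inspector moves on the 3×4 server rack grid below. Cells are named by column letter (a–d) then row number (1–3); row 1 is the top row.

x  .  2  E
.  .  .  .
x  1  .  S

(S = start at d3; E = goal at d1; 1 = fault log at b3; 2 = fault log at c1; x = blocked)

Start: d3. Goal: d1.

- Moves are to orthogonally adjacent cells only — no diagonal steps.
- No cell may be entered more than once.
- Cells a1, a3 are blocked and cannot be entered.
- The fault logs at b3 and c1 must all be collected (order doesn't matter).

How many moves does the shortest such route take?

Any route passes through b3 and c1 in some order between d3 and d1. Summing Manhattan distances along each leg and taking the cheapest ordering (d3 → b3 → c1 → d1) gives a lower bound of 2 + 3 + 1 = 6 moves.
A route of 6 moves achieves this: d3 → c3 → b3 → b2 → b1 → c1 → d1.
Since 6 matches the lower bound, it is optimal.

6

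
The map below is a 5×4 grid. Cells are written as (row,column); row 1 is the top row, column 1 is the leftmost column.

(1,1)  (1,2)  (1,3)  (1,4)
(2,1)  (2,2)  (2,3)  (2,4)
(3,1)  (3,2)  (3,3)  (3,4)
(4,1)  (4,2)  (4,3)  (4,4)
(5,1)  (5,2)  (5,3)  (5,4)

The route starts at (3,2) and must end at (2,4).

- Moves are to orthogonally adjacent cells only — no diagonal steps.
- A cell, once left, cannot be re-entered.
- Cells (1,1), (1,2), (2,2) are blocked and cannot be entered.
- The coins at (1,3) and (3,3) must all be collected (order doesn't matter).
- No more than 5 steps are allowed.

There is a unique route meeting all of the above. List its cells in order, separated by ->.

The budget equals the shortest possible length, so every move has to be on a shortest route through the required cells.
Route from (3,2): right to (3,3), 2× up (reaching (1,3)), right to (1,4), down to (2,4) — 5 moves in all.
Check: all required cells visited; 5 ≤ 5 moves.

(3,2) -> (3,3) -> (2,3) -> (1,3) -> (1,4) -> (2,4)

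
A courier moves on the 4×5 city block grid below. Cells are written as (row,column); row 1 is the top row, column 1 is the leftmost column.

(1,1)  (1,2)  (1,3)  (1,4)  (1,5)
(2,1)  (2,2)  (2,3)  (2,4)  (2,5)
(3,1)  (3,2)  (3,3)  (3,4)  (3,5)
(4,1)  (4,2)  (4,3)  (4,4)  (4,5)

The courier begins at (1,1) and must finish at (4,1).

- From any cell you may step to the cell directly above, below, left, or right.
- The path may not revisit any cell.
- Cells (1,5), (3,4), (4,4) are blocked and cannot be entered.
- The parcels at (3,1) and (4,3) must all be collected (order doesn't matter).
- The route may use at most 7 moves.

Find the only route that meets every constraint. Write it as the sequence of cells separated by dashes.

(1,1) - (2,1) - (3,1) - (3,2) - (3,3) - (4,3) - (4,2) - (4,1)

The 7-move cap with required stops at (3,1), (4,3) leaves no slack for detours.
Route from (1,1): 2× down (reaching (3,1)), 2× right (reaching (3,3)), down to (4,3), 2× left (reaching (4,1)) — 7 moves in all.
Check: all required cells visited; 7 ≤ 7 moves.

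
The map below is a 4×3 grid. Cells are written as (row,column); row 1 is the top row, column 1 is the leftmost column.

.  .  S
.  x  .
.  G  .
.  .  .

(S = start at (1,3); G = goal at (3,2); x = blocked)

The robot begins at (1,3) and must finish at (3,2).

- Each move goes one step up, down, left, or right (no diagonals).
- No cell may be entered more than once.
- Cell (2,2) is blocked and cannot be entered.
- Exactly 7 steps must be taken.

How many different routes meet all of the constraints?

2

Need simple routes of exactly 7 moves from (1,3) to (3,2) (Manhattan distance 3, so 2 moves are spent on a detour and 2 undoing it).
Enumerating: (1,3) (2,3) (3,3) (4,3) (4,2) (4,1) (3,1) (3,2) | (1,3) (1,2) (1,1) (2,1) (3,1) (4,1) (4,2) (3,2).
That gives 2 routes.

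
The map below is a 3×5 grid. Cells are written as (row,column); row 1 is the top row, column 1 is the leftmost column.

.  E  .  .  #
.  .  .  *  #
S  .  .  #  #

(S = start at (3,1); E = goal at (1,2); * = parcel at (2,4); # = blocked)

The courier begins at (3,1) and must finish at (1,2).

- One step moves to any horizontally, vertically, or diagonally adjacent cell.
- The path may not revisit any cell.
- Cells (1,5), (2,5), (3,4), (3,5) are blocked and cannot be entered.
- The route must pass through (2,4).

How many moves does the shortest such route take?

5

Any route passes through (2,4) somewhere between (3,1) and (1,2). Summing Chebyshev distances along the two legs ((3,1) → (2,4) → (1,2)) gives a lower bound of 3 + 2 = 5 moves.
A route of 5 moves achieves this: (3,1) → (2,2) → (1,3) → (2,4) → (2,3) → (1,2).
Since 5 matches the lower bound, it is optimal.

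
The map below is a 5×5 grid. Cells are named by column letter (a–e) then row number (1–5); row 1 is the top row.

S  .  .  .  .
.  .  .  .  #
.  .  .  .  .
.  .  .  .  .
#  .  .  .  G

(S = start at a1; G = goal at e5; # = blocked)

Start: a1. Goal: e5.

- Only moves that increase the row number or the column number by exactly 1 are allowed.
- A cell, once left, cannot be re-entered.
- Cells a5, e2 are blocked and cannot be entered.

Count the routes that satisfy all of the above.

A right/down-only route from a1 to e5 makes exactly 4 down-moves and 4 right-moves in some order.
With no other constraints that would be C(8,4) = 70 routes.
Subtract routes through each blocked cell (inclusion–exclusion for overlaps): − through e2: 5 − through a5: 1 → 64.
That gives 64 routes.

64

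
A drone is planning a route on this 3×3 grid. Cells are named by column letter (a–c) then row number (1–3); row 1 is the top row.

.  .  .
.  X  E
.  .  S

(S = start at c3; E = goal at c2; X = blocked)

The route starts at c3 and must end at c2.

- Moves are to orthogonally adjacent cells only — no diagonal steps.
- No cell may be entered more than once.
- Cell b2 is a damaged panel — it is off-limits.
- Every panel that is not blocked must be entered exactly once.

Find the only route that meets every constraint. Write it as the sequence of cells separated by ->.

Need to visit all 8 open cells exactly once, starting at c3 and ending at c2.
Cell a1 has only two open neighbours (a2 and b1), so the path must pass straight through it: one of those is the cell it's entered from and the other is where it exits.
Route from c3: 2× left (reaching a3), 2× up (reaching a1), 2× right (reaching c1), down to c2 — 7 moves in all.
Check: all 8 open cells covered.

c3 -> b3 -> a3 -> a2 -> a1 -> b1 -> c1 -> c2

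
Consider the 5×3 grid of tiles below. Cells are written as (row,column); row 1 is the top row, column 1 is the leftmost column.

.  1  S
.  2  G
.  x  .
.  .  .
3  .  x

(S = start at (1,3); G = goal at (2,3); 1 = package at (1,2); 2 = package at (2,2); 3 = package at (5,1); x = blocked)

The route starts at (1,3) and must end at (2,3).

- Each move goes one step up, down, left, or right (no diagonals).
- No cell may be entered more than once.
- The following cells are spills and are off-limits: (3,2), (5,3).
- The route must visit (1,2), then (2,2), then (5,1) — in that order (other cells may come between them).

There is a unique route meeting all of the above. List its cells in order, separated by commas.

The waypoints must appear in the order (1,2), (2,2), (5,1), with no cell reused.
Route from (1,3): left to (1,2), down to (2,2), left to (2,1), 3× down (reaching (5,1)), right to (5,2), up to (4,2), right to (4,3), 2× up (reaching (2,3)) — 11 moves in all.
Check: order respected (1 at step 1, 2 at step 2, 3 at step 6).

(1,3), (1,2), (2,2), (2,1), (3,1), (4,1), (5,1), (5,2), (4,2), (4,3), (3,3), (2,3)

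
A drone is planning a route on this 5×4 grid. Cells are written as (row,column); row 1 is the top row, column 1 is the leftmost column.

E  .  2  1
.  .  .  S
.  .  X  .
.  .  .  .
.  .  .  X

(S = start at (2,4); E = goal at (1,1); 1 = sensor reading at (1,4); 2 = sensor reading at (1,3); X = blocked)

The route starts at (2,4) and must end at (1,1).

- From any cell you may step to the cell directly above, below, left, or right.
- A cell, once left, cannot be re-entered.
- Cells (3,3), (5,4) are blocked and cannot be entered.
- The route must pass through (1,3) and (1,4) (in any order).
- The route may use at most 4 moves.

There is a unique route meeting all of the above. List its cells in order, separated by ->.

(2,4) -> (1,4) -> (1,3) -> (1,2) -> (1,1)

Any route must reach (1,3) and (1,4) and still end at (1,1) within 4 moves, so the order of the required stops is forced.
Route from (2,4): up to (1,4), 3× left (reaching (1,1)) — 4 moves in all.
Check: all required cells visited; 4 ≤ 4 moves.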